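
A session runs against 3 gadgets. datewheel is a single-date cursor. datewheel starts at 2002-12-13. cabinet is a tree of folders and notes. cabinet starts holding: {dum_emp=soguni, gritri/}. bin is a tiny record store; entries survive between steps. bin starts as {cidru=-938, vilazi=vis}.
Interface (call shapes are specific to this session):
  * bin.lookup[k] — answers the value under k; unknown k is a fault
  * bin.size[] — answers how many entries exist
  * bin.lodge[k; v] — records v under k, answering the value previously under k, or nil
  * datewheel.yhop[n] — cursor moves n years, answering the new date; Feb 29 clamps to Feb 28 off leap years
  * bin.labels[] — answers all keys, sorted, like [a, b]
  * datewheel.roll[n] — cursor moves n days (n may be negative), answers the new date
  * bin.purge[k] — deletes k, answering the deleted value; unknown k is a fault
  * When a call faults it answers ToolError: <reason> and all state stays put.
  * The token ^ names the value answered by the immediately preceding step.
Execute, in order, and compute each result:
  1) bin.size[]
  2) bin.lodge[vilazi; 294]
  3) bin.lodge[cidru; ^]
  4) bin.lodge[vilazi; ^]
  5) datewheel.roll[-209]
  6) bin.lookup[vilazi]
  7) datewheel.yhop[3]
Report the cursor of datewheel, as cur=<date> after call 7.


>>> size
  2
>>> lodge k→vilazi v→294
  vis
>>> lodge k→cidru v→^
  -938
>>> lodge k→vilazi v→^
  294
>>> roll n→-209
  2002-05-18
>>> lookup k→vilazi
  -938
>>> yhop n→3
  2005-05-18

Answer: cur=2005-05-18


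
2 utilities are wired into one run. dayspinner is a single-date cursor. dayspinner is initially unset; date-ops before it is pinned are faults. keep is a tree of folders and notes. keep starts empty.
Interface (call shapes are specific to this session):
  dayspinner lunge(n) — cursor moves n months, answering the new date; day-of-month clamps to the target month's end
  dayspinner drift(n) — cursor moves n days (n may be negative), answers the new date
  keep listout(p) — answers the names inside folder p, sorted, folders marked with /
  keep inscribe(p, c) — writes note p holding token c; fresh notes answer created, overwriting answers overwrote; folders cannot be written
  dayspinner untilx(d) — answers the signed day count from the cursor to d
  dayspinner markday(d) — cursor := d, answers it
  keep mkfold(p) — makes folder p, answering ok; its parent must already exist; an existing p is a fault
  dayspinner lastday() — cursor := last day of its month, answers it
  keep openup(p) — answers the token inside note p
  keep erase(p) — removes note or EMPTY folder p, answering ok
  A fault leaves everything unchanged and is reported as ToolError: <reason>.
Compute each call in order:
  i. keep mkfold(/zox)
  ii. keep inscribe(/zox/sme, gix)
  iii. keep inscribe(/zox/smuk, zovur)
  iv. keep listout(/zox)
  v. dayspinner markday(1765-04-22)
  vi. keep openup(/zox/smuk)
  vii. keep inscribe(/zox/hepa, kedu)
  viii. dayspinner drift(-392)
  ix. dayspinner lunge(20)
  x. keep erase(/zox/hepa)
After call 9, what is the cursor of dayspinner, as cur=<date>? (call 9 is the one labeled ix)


Answer: cur=1765-11-26

Derivation:
~$ keep mkfold p='/zox'
:: ok
~$ keep inscribe p='/zox/sme' c='gix'
:: created
~$ keep inscribe p='/zox/smuk' c='zovur'
:: created
~$ keep listout p='/zox'
:: [sme, smuk]
~$ dayspinner markday d='1765-04-22'
:: 1765-04-22
~$ keep openup p='/zox/smuk'
:: zovur
~$ keep inscribe p='/zox/hepa' c='kedu'
:: created
~$ dayspinner drift n='-392'
:: 1764-03-26
~$ dayspinner lunge n='20'
:: 1765-11-26
~$ keep erase p='/zox/hepa'
:: ok


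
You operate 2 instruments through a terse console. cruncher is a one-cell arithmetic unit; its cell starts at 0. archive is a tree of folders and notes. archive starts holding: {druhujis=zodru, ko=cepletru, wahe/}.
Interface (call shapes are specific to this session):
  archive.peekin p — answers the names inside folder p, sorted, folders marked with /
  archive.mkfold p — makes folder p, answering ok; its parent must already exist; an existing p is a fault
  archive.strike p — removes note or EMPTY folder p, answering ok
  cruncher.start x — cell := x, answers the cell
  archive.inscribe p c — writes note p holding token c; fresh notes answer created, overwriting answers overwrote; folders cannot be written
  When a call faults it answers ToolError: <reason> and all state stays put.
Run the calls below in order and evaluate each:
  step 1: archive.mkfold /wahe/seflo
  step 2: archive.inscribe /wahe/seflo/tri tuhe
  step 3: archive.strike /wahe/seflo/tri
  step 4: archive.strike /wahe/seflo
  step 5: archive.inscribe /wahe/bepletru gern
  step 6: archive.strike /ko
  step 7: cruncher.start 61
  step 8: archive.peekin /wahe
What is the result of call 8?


! archive.mkfold(/wahe/seflo) -> ok
! archive.inscribe(/wahe/seflo/tri, tuhe) -> created
! archive.strike(/wahe/seflo/tri) -> ok
! archive.strike(/wahe/seflo) -> ok
! archive.inscribe(/wahe/bepletru, gern) -> created
! archive.strike(/ko) -> ok
! cruncher.start(61) -> 61
! archive.peekin(/wahe) -> [bepletru]

Answer: [bepletru]


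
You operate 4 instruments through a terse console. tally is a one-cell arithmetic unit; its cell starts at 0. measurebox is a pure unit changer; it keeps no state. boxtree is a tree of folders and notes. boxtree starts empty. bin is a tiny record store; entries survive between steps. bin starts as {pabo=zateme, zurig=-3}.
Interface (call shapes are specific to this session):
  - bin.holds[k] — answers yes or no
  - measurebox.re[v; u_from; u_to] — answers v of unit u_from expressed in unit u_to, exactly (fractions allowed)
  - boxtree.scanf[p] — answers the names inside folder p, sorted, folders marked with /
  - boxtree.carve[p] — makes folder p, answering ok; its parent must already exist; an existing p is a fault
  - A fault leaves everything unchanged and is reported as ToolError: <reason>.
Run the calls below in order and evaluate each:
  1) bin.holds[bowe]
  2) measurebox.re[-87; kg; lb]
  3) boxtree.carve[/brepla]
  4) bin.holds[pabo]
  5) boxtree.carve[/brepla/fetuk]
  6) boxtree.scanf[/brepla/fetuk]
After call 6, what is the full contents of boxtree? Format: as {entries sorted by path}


Answer: {brepla/, brepla/fetuk/}

Derivation:
>>> bin.holds k=bowe
[out] no
>>> measurebox.re v=-87 u_from=kg u_to=lb
[out] -8700000000/45359237
>>> boxtree.carve p=/brepla
[out] ok
>>> bin.holds k=pabo
[out] yes
>>> boxtree.carve p=/brepla/fetuk
[out] ok
>>> boxtree.scanf p=/brepla/fetuk
[out] []


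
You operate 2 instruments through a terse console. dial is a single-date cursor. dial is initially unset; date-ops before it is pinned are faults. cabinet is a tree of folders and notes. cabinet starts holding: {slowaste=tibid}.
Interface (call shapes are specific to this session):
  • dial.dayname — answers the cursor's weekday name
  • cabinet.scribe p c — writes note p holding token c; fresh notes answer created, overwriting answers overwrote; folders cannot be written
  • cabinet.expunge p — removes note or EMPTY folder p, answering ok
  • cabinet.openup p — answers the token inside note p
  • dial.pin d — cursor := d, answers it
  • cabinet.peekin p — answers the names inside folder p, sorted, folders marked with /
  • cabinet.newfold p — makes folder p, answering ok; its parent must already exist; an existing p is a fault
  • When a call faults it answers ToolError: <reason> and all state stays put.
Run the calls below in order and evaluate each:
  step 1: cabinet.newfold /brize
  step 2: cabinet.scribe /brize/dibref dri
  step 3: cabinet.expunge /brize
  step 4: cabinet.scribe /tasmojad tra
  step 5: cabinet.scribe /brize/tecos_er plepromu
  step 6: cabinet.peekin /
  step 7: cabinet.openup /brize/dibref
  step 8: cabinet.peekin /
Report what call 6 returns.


Answer: [brize/, slowaste, tasmojad]

Derivation:
// cabinet.newfold(/brize) -> ok
// cabinet.scribe(/brize/dibref, dri) -> created
// cabinet.expunge(/brize) -> ToolError: not empty
// cabinet.scribe(/tasmojad, tra) -> created
// cabinet.scribe(/brize/tecos_er, plepromu) -> created
// cabinet.peekin(/) -> [brize/, slowaste, tasmojad]
// cabinet.openup(/brize/dibref) -> dri
// cabinet.peekin(/) -> [brize/, slowaste, tasmojad]


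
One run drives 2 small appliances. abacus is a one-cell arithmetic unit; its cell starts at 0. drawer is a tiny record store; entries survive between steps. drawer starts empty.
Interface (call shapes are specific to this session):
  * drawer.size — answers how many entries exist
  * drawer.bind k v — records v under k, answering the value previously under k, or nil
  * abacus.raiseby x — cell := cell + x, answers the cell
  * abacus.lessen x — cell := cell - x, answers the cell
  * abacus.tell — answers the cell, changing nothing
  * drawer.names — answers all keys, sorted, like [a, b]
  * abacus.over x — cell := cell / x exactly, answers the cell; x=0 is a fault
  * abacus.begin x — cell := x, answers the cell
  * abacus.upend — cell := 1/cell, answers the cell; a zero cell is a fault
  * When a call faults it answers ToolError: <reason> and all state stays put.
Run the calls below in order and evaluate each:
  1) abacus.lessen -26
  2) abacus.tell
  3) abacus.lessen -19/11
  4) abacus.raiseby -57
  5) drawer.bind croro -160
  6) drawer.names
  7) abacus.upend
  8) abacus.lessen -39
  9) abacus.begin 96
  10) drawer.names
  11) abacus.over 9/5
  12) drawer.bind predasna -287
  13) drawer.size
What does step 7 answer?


$ abacus.lessen x='-26'
= 26
$ abacus.tell
= 26
$ abacus.lessen x='-19/11'
= 305/11
$ abacus.raiseby x='-57'
= -322/11
$ drawer.bind k='croro' v='-160'
= nil
$ drawer.names
= [croro]
$ abacus.upend
= -11/322
$ abacus.lessen x='-39'
= 12547/322
$ abacus.begin x='96'
= 96
$ drawer.names
= [croro]
$ abacus.over x='9/5'
= 160/3
$ drawer.bind k='predasna' v='-287'
= nil
$ drawer.size
= 2

Answer: -11/322


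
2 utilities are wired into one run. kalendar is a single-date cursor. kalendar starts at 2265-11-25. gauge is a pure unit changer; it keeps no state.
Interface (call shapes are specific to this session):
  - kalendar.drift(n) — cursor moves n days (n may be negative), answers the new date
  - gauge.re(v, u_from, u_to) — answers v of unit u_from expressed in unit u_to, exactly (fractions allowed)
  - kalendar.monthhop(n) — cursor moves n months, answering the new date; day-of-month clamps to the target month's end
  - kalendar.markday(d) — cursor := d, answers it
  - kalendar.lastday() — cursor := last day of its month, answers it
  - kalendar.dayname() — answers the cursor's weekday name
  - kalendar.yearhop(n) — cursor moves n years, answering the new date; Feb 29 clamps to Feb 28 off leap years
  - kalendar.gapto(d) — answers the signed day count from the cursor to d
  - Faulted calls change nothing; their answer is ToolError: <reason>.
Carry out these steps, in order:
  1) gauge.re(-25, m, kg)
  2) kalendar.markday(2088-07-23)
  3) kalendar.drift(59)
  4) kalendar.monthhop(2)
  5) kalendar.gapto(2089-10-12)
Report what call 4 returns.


# 1. gauge.re(v: -25, u_from: m, u_to: kg) => ToolError: incompatible units
# 2. kalendar.markday(d: 2088-07-23) => 2088-07-23
# 3. kalendar.drift(n: 59) => 2088-09-20
# 4. kalendar.monthhop(n: 2) => 2088-11-20
# 5. kalendar.gapto(d: 2089-10-12) => 326

Answer: 2088-11-20


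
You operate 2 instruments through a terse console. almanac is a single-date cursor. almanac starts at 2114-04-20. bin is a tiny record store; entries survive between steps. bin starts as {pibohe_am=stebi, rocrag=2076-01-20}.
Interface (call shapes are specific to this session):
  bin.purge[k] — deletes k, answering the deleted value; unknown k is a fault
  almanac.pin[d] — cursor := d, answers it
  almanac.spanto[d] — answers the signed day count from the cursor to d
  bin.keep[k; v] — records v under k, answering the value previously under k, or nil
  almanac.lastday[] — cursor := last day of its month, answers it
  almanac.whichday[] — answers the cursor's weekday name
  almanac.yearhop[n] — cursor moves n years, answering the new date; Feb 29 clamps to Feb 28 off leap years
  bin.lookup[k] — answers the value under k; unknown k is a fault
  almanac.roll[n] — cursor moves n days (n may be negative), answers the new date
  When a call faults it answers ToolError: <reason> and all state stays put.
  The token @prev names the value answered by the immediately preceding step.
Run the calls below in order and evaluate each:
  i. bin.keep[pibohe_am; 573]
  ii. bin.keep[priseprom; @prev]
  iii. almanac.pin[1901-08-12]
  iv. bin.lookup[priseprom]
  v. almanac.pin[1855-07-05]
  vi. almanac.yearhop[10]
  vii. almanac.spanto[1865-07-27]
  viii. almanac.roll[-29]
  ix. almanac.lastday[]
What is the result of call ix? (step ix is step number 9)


→ bin.keep(k→pibohe_am, v→573)
← stebi
→ bin.keep(k→priseprom, v→@prev)
← nil
→ almanac.pin(d→1901-08-12)
← 1901-08-12
→ bin.lookup(k→priseprom)
← stebi
→ almanac.pin(d→1855-07-05)
← 1855-07-05
→ almanac.yearhop(n→10)
← 1865-07-05
→ almanac.spanto(d→1865-07-27)
← 22
→ almanac.roll(n→-29)
← 1865-06-06
→ almanac.lastday()
← 1865-06-30

Answer: 1865-06-30


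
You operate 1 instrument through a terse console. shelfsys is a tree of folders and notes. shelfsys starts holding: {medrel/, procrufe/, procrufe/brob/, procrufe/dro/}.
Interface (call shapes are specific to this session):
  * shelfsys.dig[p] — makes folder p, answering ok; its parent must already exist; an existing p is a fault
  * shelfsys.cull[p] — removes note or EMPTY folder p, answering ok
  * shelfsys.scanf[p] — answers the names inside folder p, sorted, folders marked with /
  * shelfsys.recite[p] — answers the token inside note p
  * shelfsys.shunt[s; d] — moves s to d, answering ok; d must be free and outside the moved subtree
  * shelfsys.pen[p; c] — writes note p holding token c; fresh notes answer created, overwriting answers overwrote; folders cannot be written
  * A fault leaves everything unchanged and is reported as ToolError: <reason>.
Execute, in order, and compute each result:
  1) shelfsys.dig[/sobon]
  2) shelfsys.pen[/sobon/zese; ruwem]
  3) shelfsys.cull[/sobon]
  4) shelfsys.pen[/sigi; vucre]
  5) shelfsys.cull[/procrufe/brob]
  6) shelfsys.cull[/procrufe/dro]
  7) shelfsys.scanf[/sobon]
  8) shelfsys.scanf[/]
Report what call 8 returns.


-- dig(p=/sobon) ~> ok
-- pen(p=/sobon/zese, c=ruwem) ~> created
-- cull(p=/sobon) ~> ToolError: not empty
-- pen(p=/sigi, c=vucre) ~> created
-- cull(p=/procrufe/brob) ~> ok
-- cull(p=/procrufe/dro) ~> ok
-- scanf(p=/sobon) ~> [zese]
-- scanf(p=/) ~> [medrel/, procrufe/, sigi, sobon/]

Answer: [medrel/, procrufe/, sigi, sobon/]


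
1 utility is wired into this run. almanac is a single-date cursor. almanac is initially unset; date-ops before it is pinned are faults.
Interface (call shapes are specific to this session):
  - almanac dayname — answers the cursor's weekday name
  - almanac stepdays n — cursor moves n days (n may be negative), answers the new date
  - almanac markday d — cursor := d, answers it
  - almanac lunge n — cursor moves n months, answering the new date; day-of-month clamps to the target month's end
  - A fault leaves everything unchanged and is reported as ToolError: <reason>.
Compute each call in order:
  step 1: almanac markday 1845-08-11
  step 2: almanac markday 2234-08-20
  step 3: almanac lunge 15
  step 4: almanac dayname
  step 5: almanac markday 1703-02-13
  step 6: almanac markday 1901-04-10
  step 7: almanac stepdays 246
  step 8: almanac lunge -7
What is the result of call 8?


-> almanac markday(d='1845-08-11')
<- 1845-08-11
-> almanac markday(d='2234-08-20')
<- 2234-08-20
-> almanac lunge(n='15')
<- 2235-11-20
-> almanac dayname()
<- Friday
-> almanac markday(d='1703-02-13')
<- 1703-02-13
-> almanac markday(d='1901-04-10')
<- 1901-04-10
-> almanac stepdays(n='246')
<- 1901-12-12
-> almanac lunge(n='-7')
<- 1901-05-12

Answer: 1901-05-12


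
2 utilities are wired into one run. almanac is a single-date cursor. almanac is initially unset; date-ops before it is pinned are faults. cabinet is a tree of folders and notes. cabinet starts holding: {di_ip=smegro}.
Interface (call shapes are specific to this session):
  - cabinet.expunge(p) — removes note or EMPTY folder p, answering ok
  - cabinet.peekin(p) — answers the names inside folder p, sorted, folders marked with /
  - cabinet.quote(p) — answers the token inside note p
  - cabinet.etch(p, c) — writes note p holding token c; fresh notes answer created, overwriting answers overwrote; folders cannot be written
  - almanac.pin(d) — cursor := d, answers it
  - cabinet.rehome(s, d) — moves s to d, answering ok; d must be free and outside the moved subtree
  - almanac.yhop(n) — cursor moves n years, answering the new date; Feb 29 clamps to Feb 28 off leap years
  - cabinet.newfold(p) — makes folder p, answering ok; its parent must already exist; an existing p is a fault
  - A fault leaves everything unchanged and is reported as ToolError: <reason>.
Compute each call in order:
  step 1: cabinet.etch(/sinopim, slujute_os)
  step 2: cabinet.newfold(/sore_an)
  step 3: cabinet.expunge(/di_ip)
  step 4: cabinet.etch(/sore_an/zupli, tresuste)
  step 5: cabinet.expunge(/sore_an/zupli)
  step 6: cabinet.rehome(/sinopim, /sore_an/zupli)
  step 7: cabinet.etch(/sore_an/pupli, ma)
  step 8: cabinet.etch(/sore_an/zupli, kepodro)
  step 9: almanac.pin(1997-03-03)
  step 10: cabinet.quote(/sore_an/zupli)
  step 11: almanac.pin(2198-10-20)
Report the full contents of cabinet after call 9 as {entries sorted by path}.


I run cabinet.etch(p='/sinopim', c='slujute_os'), and get created.
I call cabinet.newfold(p='/sore_an'): ok.
I use cabinet.expunge(p='/di_ip'), yielding ok.
Now I run cabinet.etch(p='/sore_an/zupli', c='tresuste'), and see created.
Then cabinet.expunge(p='/sore_an/zupli'): ok.
Now I run cabinet.rehome(s='/sinopim', d='/sore_an/zupli'), and observe ok.
I run cabinet.etch(p='/sore_an/pupli', c='ma'), and get created.
Next I call cabinet.etch(p='/sore_an/zupli', c='kepodro'), → overwrote.
I run almanac.pin(d='1997-03-03'), and observe 1997-03-03.
I run cabinet.quote(p='/sore_an/zupli'): kepodro.
I use almanac.pin(d='2198-10-20'), — result: 2198-10-20.

Answer: {sore_an/, sore_an/pupli=ma, sore_an/zupli=kepodro}


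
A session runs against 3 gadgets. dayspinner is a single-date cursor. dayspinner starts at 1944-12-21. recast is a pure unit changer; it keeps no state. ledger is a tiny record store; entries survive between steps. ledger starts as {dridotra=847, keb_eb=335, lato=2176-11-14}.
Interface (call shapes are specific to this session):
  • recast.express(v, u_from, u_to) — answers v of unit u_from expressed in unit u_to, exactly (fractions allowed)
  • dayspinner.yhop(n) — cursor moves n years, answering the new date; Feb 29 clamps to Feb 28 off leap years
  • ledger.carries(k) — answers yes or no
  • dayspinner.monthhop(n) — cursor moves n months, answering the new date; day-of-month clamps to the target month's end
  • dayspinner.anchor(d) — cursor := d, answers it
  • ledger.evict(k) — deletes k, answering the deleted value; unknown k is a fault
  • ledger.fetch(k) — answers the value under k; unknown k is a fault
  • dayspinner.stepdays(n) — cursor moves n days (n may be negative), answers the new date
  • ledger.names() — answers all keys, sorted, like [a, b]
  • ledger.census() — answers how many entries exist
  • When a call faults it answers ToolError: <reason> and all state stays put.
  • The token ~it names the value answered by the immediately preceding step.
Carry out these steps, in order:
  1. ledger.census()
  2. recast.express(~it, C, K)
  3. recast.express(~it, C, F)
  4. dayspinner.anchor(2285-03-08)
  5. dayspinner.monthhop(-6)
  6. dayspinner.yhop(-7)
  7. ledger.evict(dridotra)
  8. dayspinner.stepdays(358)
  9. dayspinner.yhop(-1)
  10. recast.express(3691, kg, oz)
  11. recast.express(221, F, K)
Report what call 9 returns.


Answer: 2277-09-01

Derivation:
>>> ledger.census
:: 3
>>> recast.express v='~it' u_from='C' u_to='K'
:: 5523/20
>>> recast.express v='~it' u_from='C' u_to='F'
:: 52907/100
>>> dayspinner.anchor d='2285-03-08'
:: 2285-03-08
>>> dayspinner.monthhop n='-6'
:: 2284-09-08
>>> dayspinner.yhop n='-7'
:: 2277-09-08
>>> ledger.evict k='dridotra'
:: 847
>>> dayspinner.stepdays n='358'
:: 2278-09-01
>>> dayspinner.yhop n='-1'
:: 2277-09-01
>>> recast.express v='3691' u_from='kg' u_to='oz'
:: 5905600000000/45359237
>>> recast.express v='221' u_from='F' u_to='K'
:: 7563/20


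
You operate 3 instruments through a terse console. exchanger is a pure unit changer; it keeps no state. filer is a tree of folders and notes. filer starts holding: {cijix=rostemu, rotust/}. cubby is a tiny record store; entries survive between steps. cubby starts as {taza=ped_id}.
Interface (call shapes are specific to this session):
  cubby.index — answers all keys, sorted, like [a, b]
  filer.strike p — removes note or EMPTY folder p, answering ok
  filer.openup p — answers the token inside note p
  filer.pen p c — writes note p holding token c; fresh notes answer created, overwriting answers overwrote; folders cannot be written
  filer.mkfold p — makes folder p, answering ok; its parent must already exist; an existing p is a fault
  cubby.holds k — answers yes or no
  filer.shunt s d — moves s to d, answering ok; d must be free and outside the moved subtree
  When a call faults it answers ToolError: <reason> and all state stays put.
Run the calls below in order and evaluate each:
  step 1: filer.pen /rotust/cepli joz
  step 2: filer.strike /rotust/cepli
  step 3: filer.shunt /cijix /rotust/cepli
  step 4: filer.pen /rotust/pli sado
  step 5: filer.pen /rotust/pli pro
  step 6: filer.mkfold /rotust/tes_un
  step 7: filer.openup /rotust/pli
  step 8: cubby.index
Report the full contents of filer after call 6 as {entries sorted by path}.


Answer: {rotust/, rotust/cepli=rostemu, rotust/pli=pro, rotust/tes_un/}

Derivation:
>>> filer.pen p='/rotust/cepli' c='joz'
  created
>>> filer.strike p='/rotust/cepli'
  ok
>>> filer.shunt s='/cijix' d='/rotust/cepli'
  ok
>>> filer.pen p='/rotust/pli' c='sado'
  created
>>> filer.pen p='/rotust/pli' c='pro'
  overwrote
>>> filer.mkfold p='/rotust/tes_un'
  ok
>>> filer.openup p='/rotust/pli'
  pro
>>> cubby.index
  [taza]


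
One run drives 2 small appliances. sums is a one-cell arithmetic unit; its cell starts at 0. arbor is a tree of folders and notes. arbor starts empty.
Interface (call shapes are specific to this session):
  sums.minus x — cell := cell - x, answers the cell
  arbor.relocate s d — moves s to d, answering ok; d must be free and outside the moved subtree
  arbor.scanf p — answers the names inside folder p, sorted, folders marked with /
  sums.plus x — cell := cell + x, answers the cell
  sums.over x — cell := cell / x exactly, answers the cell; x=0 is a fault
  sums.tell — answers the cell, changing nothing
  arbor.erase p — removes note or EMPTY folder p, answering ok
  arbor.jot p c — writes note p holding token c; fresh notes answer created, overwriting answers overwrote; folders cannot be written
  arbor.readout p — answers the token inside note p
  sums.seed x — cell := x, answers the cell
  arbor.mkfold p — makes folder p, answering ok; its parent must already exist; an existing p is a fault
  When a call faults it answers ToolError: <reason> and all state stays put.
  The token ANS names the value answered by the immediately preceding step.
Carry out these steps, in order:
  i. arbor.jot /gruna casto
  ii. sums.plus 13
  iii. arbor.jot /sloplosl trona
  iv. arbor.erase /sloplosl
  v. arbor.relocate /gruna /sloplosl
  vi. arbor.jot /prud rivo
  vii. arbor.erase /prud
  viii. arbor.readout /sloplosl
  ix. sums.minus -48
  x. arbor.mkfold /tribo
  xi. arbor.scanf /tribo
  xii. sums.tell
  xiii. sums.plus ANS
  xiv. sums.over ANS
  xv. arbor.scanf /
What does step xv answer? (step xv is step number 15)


Answer: [sloplosl, tribo/]

Derivation:
I use jot with p=/gruna, c=casto, giving created.
I call plus with x=13: 13.
I use jot with p=/sloplosl, c=trona, — result: created.
I try erase with p=/sloplosl: ok.
I call relocate with s=/gruna, d=/sloplosl, and see ok.
Now I run jot with p=/prud, c=rivo, — result: created.
Using erase with p=/prud: ok.
Then readout with p=/sloplosl, which returns casto.
Invoking minus with x=-48, — result: 61.
I use mkfold with p=/tribo, and observe ok.
I call scanf with p=/tribo, and observe [].
Next I call tell(), giving 61.
Using plus with x=ANS, and observe 122.
I try over with x=ANS, giving 1.
I try scanf with p=/, → [sloplosl, tribo/].


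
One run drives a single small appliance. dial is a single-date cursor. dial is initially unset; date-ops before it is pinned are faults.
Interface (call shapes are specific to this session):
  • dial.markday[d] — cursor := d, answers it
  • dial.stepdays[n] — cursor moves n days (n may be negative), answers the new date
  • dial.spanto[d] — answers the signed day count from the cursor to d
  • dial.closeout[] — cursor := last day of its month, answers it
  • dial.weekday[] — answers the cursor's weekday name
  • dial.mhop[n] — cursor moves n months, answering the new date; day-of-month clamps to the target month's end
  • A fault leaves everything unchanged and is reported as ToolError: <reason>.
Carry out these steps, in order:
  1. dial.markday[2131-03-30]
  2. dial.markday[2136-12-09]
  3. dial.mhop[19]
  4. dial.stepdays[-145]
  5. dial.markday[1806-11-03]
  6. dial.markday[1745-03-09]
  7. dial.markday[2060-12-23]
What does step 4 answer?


% dial.markday 2131-03-30
= 2131-03-30
% dial.markday 2136-12-09
= 2136-12-09
% dial.mhop 19
= 2138-07-09
% dial.stepdays -145
= 2138-02-14
% dial.markday 1806-11-03
= 1806-11-03
% dial.markday 1745-03-09
= 1745-03-09
% dial.markday 2060-12-23
= 2060-12-23

Answer: 2138-02-14


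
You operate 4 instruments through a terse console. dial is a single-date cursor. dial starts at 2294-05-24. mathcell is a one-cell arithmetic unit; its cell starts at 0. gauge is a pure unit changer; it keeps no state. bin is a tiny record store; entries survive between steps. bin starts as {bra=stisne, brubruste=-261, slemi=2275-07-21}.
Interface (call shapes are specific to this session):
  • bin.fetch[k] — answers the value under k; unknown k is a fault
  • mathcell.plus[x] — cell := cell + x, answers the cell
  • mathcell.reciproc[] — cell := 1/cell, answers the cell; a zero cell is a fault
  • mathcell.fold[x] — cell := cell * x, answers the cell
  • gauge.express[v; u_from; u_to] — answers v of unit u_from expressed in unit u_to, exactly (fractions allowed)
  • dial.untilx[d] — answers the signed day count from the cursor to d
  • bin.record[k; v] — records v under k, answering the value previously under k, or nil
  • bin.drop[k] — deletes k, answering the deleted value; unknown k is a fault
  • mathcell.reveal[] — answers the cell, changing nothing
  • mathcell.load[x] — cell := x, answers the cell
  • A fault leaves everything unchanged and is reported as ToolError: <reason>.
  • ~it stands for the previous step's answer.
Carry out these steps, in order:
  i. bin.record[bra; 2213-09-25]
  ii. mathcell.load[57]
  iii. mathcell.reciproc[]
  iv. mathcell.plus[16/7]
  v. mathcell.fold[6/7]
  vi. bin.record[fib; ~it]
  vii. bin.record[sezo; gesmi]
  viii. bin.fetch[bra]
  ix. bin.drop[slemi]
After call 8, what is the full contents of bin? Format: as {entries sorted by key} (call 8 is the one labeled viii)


Answer: {bra=2213-09-25, brubruste=-261, fib=1838/931, sezo=gesmi, slemi=2275-07-21}

Derivation:
! 1. bin.record(k=bra, v=2213-09-25) == stisne
! 2. mathcell.load(x=57) == 57
! 3. mathcell.reciproc() == 1/57
! 4. mathcell.plus(x=16/7) == 919/399
! 5. mathcell.fold(x=6/7) == 1838/931
! 6. bin.record(k=fib, v=~it) == nil
! 7. bin.record(k=sezo, v=gesmi) == nil
! 8. bin.fetch(k=bra) == 2213-09-25
! 9. bin.drop(k=slemi) == 2275-07-21


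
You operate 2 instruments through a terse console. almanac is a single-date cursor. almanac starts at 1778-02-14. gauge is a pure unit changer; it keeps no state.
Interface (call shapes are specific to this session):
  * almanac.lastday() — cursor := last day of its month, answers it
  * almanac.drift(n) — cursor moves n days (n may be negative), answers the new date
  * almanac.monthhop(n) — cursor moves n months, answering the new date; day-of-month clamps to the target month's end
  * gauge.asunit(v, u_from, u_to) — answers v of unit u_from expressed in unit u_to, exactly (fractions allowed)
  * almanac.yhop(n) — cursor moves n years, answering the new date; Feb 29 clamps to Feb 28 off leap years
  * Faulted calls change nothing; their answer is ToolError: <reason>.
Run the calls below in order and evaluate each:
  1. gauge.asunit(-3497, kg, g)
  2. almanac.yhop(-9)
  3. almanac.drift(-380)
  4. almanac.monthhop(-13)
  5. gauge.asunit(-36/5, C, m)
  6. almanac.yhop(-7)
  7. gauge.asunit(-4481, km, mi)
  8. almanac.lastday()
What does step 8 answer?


% 1. asunit(-3497, kg, g) == -3497000
% 2. yhop(-9) == 1769-02-14
% 3. drift(-380) == 1768-01-31
% 4. monthhop(-13) == 1766-12-31
% 5. asunit(-36/5, C, m) == ToolError: incompatible units
% 6. yhop(-7) == 1759-12-31
% 7. asunit(-4481, km, mi) == -70015625/25146
% 8. lastday() == 1759-12-31

Answer: 1759-12-31


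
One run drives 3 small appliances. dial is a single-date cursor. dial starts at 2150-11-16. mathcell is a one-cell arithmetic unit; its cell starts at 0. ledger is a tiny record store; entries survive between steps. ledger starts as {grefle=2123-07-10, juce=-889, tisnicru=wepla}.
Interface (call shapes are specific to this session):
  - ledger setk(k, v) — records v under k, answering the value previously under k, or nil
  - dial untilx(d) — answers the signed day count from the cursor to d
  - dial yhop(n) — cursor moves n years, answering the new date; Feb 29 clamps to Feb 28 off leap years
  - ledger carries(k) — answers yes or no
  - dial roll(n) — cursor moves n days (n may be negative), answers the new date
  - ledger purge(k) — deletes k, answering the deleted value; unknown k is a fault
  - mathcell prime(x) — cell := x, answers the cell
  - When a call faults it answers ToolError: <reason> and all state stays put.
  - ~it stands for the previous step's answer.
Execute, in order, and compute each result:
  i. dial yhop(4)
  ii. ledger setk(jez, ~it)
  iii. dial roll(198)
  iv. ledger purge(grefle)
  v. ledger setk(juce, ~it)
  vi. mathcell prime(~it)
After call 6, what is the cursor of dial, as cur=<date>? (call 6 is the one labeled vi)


Next I call dial yhop with n=4, yielding 2154-11-16.
I invoke ledger setk with k=jez, v=~it, yielding nil.
I run dial roll with n=198, and observe 2155-06-02.
Invoking ledger purge with k=grefle: 2123-07-10.
Next I call ledger setk with k=juce, v=~it, and observe -889.
I call mathcell prime with x=~it, — result: -889.

Answer: cur=2155-06-02


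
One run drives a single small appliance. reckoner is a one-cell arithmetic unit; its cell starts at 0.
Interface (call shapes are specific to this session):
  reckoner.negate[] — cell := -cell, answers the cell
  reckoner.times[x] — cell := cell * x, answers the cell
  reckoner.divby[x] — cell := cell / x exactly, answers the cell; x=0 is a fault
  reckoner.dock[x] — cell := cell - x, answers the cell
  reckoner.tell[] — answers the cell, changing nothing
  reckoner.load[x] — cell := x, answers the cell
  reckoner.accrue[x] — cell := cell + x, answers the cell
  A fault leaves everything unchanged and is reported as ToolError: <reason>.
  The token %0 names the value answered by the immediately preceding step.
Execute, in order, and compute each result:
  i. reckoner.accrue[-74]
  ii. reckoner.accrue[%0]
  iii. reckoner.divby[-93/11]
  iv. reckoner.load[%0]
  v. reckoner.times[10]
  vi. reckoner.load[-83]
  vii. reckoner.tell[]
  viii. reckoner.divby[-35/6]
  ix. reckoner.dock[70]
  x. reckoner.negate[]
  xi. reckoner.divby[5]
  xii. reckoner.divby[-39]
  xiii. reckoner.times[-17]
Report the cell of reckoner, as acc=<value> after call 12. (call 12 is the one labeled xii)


-- 1. reckoner.accrue(x='-74') ~> -74
-- 2. reckoner.accrue(x='%0') ~> -148
-- 3. reckoner.divby(x='-93/11') ~> 1628/93
-- 4. reckoner.load(x='%0') ~> 1628/93
-- 5. reckoner.times(x='10') ~> 16280/93
-- 6. reckoner.load(x='-83') ~> -83
-- 7. reckoner.tell() ~> -83
-- 8. reckoner.divby(x='-35/6') ~> 498/35
-- 9. reckoner.dock(x='70') ~> -1952/35
-- 10. reckoner.negate() ~> 1952/35
-- 11. reckoner.divby(x='5') ~> 1952/175
-- 12. reckoner.divby(x='-39') ~> -1952/6825
-- 13. reckoner.times(x='-17') ~> 33184/6825

Answer: acc=-1952/6825


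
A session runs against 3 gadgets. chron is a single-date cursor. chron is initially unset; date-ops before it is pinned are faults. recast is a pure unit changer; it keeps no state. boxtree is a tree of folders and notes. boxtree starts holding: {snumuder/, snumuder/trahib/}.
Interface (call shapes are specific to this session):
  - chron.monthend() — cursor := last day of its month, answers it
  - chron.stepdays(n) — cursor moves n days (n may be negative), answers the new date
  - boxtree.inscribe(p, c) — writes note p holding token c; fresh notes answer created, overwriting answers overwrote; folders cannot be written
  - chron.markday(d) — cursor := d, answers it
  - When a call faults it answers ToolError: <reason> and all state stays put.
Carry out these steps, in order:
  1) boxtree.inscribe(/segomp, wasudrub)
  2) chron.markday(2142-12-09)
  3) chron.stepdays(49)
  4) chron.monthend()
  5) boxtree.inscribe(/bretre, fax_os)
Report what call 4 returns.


Answer: 2143-01-31

Derivation:
·→ boxtree.inscribe(/segomp, wasudrub)
·← created
·→ chron.markday(2142-12-09)
·← 2142-12-09
·→ chron.stepdays(49)
·← 2143-01-27
·→ chron.monthend()
·← 2143-01-31
·→ boxtree.inscribe(/bretre, fax_os)
·← created


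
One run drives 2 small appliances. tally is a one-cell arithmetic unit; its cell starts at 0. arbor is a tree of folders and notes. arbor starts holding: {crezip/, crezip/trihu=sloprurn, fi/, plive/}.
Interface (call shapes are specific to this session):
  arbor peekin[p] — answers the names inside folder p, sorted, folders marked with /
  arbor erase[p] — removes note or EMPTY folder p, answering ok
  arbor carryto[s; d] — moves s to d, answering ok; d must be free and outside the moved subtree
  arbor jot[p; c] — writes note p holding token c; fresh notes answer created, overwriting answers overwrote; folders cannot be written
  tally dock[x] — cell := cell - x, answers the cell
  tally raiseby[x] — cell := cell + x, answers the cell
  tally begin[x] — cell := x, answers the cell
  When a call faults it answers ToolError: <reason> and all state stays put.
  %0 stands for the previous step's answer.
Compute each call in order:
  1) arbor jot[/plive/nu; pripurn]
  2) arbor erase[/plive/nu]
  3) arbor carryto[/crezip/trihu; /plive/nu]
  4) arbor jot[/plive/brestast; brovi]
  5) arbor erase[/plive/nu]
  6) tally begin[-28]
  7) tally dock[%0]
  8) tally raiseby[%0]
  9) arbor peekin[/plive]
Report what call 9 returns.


Answer: [brestast]

Derivation:
[in] arbor jot /plive/nu pripurn
= created
[in] arbor erase /plive/nu
= ok
[in] arbor carryto /crezip/trihu /plive/nu
= ok
[in] arbor jot /plive/brestast brovi
= created
[in] arbor erase /plive/nu
= ok
[in] tally begin -28
= -28
[in] tally dock %0
= 0
[in] tally raiseby %0
= 0
[in] arbor peekin /plive
= [brestast]


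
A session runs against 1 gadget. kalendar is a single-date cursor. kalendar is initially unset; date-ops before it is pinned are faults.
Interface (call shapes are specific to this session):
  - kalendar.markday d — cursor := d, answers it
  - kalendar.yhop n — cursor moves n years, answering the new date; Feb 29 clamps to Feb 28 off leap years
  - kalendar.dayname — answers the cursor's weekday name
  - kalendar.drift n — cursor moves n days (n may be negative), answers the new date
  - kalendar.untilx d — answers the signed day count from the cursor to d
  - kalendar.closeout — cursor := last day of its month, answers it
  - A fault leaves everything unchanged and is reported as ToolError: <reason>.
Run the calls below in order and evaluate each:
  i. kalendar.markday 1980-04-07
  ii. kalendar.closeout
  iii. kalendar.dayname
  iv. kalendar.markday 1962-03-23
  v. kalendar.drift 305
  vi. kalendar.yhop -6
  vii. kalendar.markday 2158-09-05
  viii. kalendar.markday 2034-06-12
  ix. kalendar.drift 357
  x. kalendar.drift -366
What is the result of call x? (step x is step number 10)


Answer: 2034-06-03

Derivation:
Invoking markday(d: 1980-04-07): 1980-04-07.
Using closeout, and observe 1980-04-30.
Then dayname, and observe Wednesday.
Using markday(d: 1962-03-23), giving 1962-03-23.
Using drift(n: 305), and see 1963-01-22.
I call yhop(n: -6), giving 1957-01-22.
Invoking markday(d: 2158-09-05), and get 2158-09-05.
I invoke markday(d: 2034-06-12), → 2034-06-12.
Invoking drift(n: 357): 2035-06-04.
Now I run drift(n: -366), yielding 2034-06-03.


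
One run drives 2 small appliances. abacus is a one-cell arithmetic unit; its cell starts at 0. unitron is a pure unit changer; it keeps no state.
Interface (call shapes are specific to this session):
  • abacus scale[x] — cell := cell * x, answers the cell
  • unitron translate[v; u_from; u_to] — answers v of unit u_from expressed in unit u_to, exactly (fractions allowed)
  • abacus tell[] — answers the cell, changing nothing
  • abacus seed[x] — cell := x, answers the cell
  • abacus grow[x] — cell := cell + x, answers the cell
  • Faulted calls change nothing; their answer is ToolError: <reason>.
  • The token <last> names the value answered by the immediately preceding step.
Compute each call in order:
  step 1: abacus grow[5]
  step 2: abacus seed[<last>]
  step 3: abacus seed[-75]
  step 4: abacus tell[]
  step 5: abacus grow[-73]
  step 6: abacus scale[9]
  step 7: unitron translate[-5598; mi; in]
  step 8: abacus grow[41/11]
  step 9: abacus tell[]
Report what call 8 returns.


> abacus grow 5
[out] 5
> abacus seed <last>
[out] 5
> abacus seed -75
[out] -75
> abacus tell
[out] -75
> abacus grow -73
[out] -148
> abacus scale 9
[out] -1332
> unitron translate -5598 mi in
[out] -354689280
> abacus grow 41/11
[out] -14611/11
> abacus tell
[out] -14611/11

Answer: -14611/11


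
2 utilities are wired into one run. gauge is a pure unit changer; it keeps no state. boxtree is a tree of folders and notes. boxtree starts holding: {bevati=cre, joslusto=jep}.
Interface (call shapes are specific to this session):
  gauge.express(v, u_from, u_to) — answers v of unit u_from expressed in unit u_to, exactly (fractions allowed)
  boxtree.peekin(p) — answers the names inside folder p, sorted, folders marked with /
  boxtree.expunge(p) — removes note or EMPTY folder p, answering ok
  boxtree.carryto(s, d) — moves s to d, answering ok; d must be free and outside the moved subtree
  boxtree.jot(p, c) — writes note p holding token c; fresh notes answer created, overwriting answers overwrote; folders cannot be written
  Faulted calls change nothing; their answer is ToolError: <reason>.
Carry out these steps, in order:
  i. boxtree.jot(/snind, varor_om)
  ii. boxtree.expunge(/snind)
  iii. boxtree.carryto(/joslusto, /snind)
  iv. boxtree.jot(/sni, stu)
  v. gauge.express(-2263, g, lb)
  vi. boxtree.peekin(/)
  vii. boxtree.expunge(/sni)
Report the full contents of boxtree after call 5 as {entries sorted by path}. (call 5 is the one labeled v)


I call boxtree.jot using p→/snind, c→varor_om, yielding created.
I invoke boxtree.expunge using p→/snind, and see ok.
I call boxtree.carryto using s→/joslusto, d→/snind, and observe ok.
I run boxtree.jot using p→/sni, c→stu: created.
I use gauge.express using v→-2263, u_from→g, u_to→lb, and see -226300000/45359237.
Invoking boxtree.peekin using p→/, which returns [bevati, sni, snind].
I invoke boxtree.expunge using p→/sni, and see ok.

Answer: {bevati=cre, sni=stu, snind=jep}


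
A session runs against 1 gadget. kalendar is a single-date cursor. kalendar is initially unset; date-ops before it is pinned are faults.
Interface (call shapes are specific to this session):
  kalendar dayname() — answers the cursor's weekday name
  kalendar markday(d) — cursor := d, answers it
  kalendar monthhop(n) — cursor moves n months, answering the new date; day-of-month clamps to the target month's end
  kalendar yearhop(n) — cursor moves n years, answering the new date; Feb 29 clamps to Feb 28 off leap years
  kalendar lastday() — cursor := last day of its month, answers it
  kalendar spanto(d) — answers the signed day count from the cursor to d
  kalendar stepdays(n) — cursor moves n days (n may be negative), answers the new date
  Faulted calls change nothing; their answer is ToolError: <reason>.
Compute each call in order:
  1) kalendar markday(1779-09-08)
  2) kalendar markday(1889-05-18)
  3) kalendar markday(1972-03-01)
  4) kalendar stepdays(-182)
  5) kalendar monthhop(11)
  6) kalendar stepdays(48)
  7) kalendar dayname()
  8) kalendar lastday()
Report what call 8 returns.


Answer: 1972-09-30

Derivation:
Step: kalendar markday[d=1779-09-08]
Result: 1779-09-08
Step: kalendar markday[d=1889-05-18]
Result: 1889-05-18
Step: kalendar markday[d=1972-03-01]
Result: 1972-03-01
Step: kalendar stepdays[n=-182]
Result: 1971-09-01
Step: kalendar monthhop[n=11]
Result: 1972-08-01
Step: kalendar stepdays[n=48]
Result: 1972-09-18
Step: kalendar dayname[]
Result: Monday
Step: kalendar lastday[]
Result: 1972-09-30
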